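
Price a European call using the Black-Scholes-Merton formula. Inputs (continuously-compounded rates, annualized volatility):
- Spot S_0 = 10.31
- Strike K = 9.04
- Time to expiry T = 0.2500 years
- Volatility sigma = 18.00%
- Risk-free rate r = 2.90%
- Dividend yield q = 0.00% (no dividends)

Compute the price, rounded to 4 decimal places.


d1 = (ln(S/K) + (r - q + 0.5*sigma^2) * T) / (sigma * sqrt(T)) = 1.58616804
d2 = d1 - sigma * sqrt(T) = 1.49616804
exp(-rT) = 0.99277622; exp(-qT) = 1.00000000
C = S_0 * exp(-qT) * N(d1) - K * exp(-rT) * N(d2)
N(d1) = 0.94364940; N(d2) = 0.93269506
C = 10.3100 * 1.00000000 * 0.94364940 - 9.0400 * 0.99277622 * 0.93269506 = 1.3584

Answer: Price = 1.3584


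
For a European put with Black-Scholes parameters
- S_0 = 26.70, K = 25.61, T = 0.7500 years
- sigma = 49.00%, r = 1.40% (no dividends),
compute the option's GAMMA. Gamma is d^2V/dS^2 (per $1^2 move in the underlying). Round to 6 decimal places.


d1 = 0.3351416162; d2 = -0.0892108317
phi(d1) = 0.3771552077; exp(-qT) = 1.0000000000; exp(-rT) = 0.9895549326
Gamma = exp(-qT) * phi(d1) / (S * sigma * sqrt(T)) = 1.0000000000 * 0.3771552077 / (26.7000 * 0.4900 * 0.8660254038) = 0.033288

Answer: Gamma = 0.033288


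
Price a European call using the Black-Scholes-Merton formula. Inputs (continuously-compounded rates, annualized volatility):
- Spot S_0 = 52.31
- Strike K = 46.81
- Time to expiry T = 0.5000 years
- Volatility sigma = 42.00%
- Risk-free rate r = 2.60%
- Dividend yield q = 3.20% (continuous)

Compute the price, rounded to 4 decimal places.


d1 = (ln(S/K) + (r - q + 0.5*sigma^2) * T) / (sigma * sqrt(T)) = 0.51245275
d2 = d1 - sigma * sqrt(T) = 0.21546790
exp(-rT) = 0.98708414; exp(-qT) = 0.98412732
C = S_0 * exp(-qT) * N(d1) - K * exp(-rT) * N(d2)
N(d1) = 0.69583291; N(d2) = 0.58529873
C = 52.3100 * 0.98412732 * 0.69583291 - 46.8100 * 0.98708414 * 0.58529873 = 8.7773

Answer: Price = 8.7773


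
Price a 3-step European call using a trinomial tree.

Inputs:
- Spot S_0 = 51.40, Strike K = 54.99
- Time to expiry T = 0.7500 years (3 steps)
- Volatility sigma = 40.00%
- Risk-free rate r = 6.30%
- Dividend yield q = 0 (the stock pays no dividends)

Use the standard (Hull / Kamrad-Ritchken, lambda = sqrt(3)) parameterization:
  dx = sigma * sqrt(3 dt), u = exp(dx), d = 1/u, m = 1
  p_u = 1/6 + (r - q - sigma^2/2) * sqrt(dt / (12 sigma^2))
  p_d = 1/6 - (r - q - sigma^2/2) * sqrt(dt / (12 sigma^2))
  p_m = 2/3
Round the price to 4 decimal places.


Answer: Price = V(0,0) = 6.5420

Derivation:
dt = T/N = 0.250000; dx = sigma*sqrt(3*dt) = 0.346410
u = exp(dx) = 1.413982; d = 1/u = 0.707222
p_u = 0.160532, p_m = 0.666667, p_d = 0.172801
Discount per step: exp(-r*dt) = 0.984373
Stock lattice S(k, j) with j the centered position index:
  k=0: S(0,+0) = 51.4000
  k=1: S(1,-1) = 36.3512; S(1,+0) = 51.4000; S(1,+1) = 72.6787
  k=2: S(2,-2) = 25.7084; S(2,-1) = 36.3512; S(2,+0) = 51.4000; S(2,+1) = 72.6787; S(2,+2) = 102.7664
  k=3: S(3,-3) = 18.1816; S(3,-2) = 25.7084; S(3,-1) = 36.3512; S(3,+0) = 51.4000; S(3,+1) = 72.6787; S(3,+2) = 102.7664; S(3,+3) = 145.3099
Terminal payoffs V(N, j) = max(S_T - K, 0):
  V(3,-3) = 0.000000; V(3,-2) = 0.000000; V(3,-1) = 0.000000; V(3,+0) = 0.000000; V(3,+1) = 17.688698; V(3,+2) = 47.776405; V(3,+3) = 90.319893
Backward induction: V(k, j) = exp(-r*dt) * [p_u * V(k+1, j+1) + p_m * V(k+1, j) + p_d * V(k+1, j-1)]
  V(2,-2) = exp(-r*dt) * [p_u*0.000000 + p_m*0.000000 + p_d*0.000000] = 0.000000
  V(2,-1) = exp(-r*dt) * [p_u*0.000000 + p_m*0.000000 + p_d*0.000000] = 0.000000
  V(2,+0) = exp(-r*dt) * [p_u*17.688698 + p_m*0.000000 + p_d*0.000000] = 2.795234
  V(2,+1) = exp(-r*dt) * [p_u*47.776405 + p_m*17.688698 + p_d*0.000000] = 19.157995
  V(2,+2) = exp(-r*dt) * [p_u*90.319893 + p_m*47.776405 + p_d*17.688698] = 48.634762
  V(1,-1) = exp(-r*dt) * [p_u*2.795234 + p_m*0.000000 + p_d*0.000000] = 0.441713
  V(1,+0) = exp(-r*dt) * [p_u*19.157995 + p_m*2.795234 + p_d*0.000000] = 4.861788
  V(1,+1) = exp(-r*dt) * [p_u*48.634762 + p_m*19.157995 + p_d*2.795234] = 20.733332
  V(0,+0) = exp(-r*dt) * [p_u*20.733332 + p_m*4.861788 + p_d*0.441713] = 6.542037


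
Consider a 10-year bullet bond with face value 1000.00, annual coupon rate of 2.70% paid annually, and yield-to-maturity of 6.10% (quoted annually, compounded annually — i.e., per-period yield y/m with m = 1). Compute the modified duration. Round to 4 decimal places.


Coupon per period c = face * coupon_rate / m = 27.000000
Periods per year m = 1; per-period yield y/m = 0.061000
Number of cashflows N = 10
Cashflows (t years, CF_t, discount factor 1/(1+y/m)^(m*t), PV):
  t = 1.0000: CF_t = 27.000000, DF = 0.942507, PV = 25.447691
  t = 2.0000: CF_t = 27.000000, DF = 0.888320, PV = 23.984629
  t = 3.0000: CF_t = 27.000000, DF = 0.837247, PV = 22.605682
  t = 4.0000: CF_t = 27.000000, DF = 0.789112, PV = 21.306015
  t = 5.0000: CF_t = 27.000000, DF = 0.743743, PV = 20.081070
  t = 6.0000: CF_t = 27.000000, DF = 0.700983, PV = 18.926550
  t = 7.0000: CF_t = 27.000000, DF = 0.660682, PV = 17.838407
  t = 8.0000: CF_t = 27.000000, DF = 0.622697, PV = 16.812825
  t = 9.0000: CF_t = 27.000000, DF = 0.586897, PV = 15.846206
  t = 10.0000: CF_t = 1027.000000, DF = 0.553154, PV = 568.089294
Price P = sum_t PV_t = 750.938369
First compute Macaulay numerator sum_t t * PV_t:
  t * PV_t at t = 1.0000: 25.447691
  t * PV_t at t = 2.0000: 47.969257
  t * PV_t at t = 3.0000: 67.817046
  t * PV_t at t = 4.0000: 85.224060
  t * PV_t at t = 5.0000: 100.405349
  t * PV_t at t = 6.0000: 113.559301
  t * PV_t at t = 7.0000: 124.868851
  t * PV_t at t = 8.0000: 134.502600
  t * PV_t at t = 9.0000: 142.615858
  t * PV_t at t = 10.0000: 5680.892937
Macaulay duration D = 6523.302950 / 750.938369 = 8.686869
Modified duration = D / (1 + y/m) = 8.686869 / (1 + 0.061000) = 8.187435

Answer: Modified duration = 8.1874


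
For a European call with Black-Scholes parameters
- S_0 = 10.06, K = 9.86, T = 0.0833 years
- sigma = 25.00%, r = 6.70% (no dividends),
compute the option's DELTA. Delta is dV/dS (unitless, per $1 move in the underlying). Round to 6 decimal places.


d1 = 0.3917327460; d2 = 0.3195783976
phi(d1) = 0.3694773626; exp(-qT) = 1.0000000000; exp(-rT) = 0.9944344454
N(d1) = 0.6523721540
Delta = exp(-qT) * N(d1) = 1.0000000000 * 0.6523721540 = 0.652372

Answer: Delta = 0.652372


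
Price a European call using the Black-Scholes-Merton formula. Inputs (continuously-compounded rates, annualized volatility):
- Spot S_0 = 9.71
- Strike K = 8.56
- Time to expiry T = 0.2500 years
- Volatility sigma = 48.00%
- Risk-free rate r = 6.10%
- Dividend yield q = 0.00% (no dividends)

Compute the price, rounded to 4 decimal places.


Answer: Price = 1.6511

Derivation:
d1 = (ln(S/K) + (r - q + 0.5*sigma^2) * T) / (sigma * sqrt(T)) = 0.70877538
d2 = d1 - sigma * sqrt(T) = 0.46877538
exp(-rT) = 0.98486569; exp(-qT) = 1.00000000
C = S_0 * exp(-qT) * N(d1) - K * exp(-rT) * N(d2)
N(d1) = 0.76076806; N(d2) = 0.68038490
C = 9.7100 * 1.00000000 * 0.76076806 - 8.5600 * 0.98486569 * 0.68038490 = 1.6511


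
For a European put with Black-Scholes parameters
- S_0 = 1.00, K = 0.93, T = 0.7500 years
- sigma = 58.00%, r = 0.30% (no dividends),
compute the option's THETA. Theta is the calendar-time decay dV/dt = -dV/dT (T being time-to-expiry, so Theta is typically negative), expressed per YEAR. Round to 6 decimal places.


d1 = 0.4001051159; d2 = -0.1021896183
phi(d1) = 0.3682546542; exp(-qT) = 1.0000000000; exp(-rT) = 0.9977525294
Theta = -S*exp(-qT)*phi(d1)*sigma/(2*sqrt(T)) + r*K*exp(-rT)*N(-d2) - q*S*exp(-qT)*N(-d1)
N(-d1) = 0.3445395482; N(-d2) = 0.5406969160; sqrt(T) = 0.8660254038
Term 1 = -1.0000 * 1.0000000000 * 0.3682546542 * 0.5800 / (2 * 0.8660254038) = -0.1233149158
Term 2 = 0.0030 * 0.9300 * 0.9977525294 * 0.5406969160 = 0.0015051540
Term 3 = 0 (no dividend yield, q = 0)
Theta = -0.1233149158 + (0.0015051540) + (0.0000000000) = -0.121810

Answer: Theta = -0.121810


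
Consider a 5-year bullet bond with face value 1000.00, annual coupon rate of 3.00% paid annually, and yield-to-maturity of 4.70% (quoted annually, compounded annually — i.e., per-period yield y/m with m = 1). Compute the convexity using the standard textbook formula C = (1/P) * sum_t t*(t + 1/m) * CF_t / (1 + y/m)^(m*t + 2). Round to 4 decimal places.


Coupon per period c = face * coupon_rate / m = 30.000000
Periods per year m = 1; per-period yield y/m = 0.047000
Number of cashflows N = 5
Cashflows (t years, CF_t, discount factor 1/(1+y/m)^(m*t), PV):
  t = 1.0000: CF_t = 30.000000, DF = 0.955110, PV = 28.653295
  t = 2.0000: CF_t = 30.000000, DF = 0.912235, PV = 27.367044
  t = 3.0000: CF_t = 30.000000, DF = 0.871284, PV = 26.138533
  t = 4.0000: CF_t = 30.000000, DF = 0.832172, PV = 24.965170
  t = 5.0000: CF_t = 1030.000000, DF = 0.794816, PV = 818.660462
Price P = sum_t PV_t = 925.784504
Convexity numerator sum_t t*(t + 1/m) * CF_t / (1+y/m)^(m*t + 2):
  t = 1.0000: term = 52.277066
  t = 2.0000: term = 149.791020
  t = 3.0000: term = 286.133754
  t = 4.0000: term = 455.481939
  t = 5.0000: term = 22404.316937
Convexity = (1/P) * sum = 23348.000715 / 925.784504 = 25.219693

Answer: Convexity = 25.2197


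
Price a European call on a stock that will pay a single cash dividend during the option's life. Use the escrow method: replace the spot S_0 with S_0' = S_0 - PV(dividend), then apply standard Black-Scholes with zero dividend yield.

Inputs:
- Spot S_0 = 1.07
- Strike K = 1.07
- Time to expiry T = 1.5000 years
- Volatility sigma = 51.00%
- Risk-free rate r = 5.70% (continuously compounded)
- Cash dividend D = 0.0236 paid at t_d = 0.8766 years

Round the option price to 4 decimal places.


Answer: Price = 0.2827

Derivation:
PV(D) = D * exp(-r * t_d) = 0.0236 * 0.95126158 = 0.02244977
S_0' = S_0 - PV(D) = 1.0700 - 0.02244977 = 1.04755023
d1 = (ln(S_0'/K) + (r + sigma^2/2)*T) / (sigma*sqrt(T)) = 0.41524562
d2 = d1 - sigma*sqrt(T) = -0.20937426
exp(-rT) = 0.91805314
N(d1) = 0.66101895; N(d2) = 0.41707804
C = S_0' * N(d1) - K * exp(-rT) * N(d2) = 1.04755023 * 0.66101895 - 1.0700 * 0.91805314 * 0.41707804 = 0.2827


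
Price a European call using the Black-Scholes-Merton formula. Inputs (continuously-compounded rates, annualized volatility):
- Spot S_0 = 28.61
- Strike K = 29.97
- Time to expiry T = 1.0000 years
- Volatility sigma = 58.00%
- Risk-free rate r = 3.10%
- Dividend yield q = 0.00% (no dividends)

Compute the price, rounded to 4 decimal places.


d1 = (ln(S/K) + (r - q + 0.5*sigma^2) * T) / (sigma * sqrt(T)) = 0.26337832
d2 = d1 - sigma * sqrt(T) = -0.31662168
exp(-rT) = 0.96947557; exp(-qT) = 1.00000000
C = S_0 * exp(-qT) * N(d1) - K * exp(-rT) * N(d2)
N(d1) = 0.60387050; N(d2) = 0.37576534
C = 28.6100 * 1.00000000 * 0.60387050 - 29.9700 * 0.96947557 * 0.37576534 = 6.3588

Answer: Price = 6.3588


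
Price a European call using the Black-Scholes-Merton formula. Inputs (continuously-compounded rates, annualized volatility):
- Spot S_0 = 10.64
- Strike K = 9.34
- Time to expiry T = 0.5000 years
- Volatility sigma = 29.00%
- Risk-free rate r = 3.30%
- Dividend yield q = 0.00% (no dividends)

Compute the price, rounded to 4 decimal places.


d1 = (ln(S/K) + (r - q + 0.5*sigma^2) * T) / (sigma * sqrt(T)) = 0.81848454
d2 = d1 - sigma * sqrt(T) = 0.61342358
exp(-rT) = 0.98363538; exp(-qT) = 1.00000000
C = S_0 * exp(-qT) * N(d1) - K * exp(-rT) * N(d2)
N(d1) = 0.79345972; N(d2) = 0.73020185
C = 10.6400 * 1.00000000 * 0.79345972 - 9.3400 * 0.98363538 * 0.73020185 = 1.7339

Answer: Price = 1.7339


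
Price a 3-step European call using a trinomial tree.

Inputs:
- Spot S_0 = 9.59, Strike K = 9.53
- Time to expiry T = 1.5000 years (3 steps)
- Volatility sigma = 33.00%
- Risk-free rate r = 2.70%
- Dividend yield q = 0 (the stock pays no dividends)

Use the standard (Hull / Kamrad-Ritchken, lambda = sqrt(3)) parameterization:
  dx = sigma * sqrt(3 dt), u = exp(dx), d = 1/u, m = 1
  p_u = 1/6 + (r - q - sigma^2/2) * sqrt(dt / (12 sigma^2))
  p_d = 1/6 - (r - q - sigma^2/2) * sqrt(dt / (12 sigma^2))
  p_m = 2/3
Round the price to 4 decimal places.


dt = T/N = 0.500000; dx = sigma*sqrt(3*dt) = 0.404166
u = exp(dx) = 1.498052; d = 1/u = 0.667533
p_u = 0.149687, p_m = 0.666667, p_d = 0.183646
Discount per step: exp(-r*dt) = 0.986591
Stock lattice S(k, j) with j the centered position index:
  k=0: S(0,+0) = 9.5900
  k=1: S(1,-1) = 6.4016; S(1,+0) = 9.5900; S(1,+1) = 14.3663
  k=2: S(2,-2) = 4.2733; S(2,-1) = 6.4016; S(2,+0) = 9.5900; S(2,+1) = 14.3663; S(2,+2) = 21.5215
  k=3: S(3,-3) = 2.8526; S(3,-2) = 4.2733; S(3,-1) = 6.4016; S(3,+0) = 9.5900; S(3,+1) = 14.3663; S(3,+2) = 21.5215; S(3,+3) = 32.2403
Terminal payoffs V(N, j) = max(S_T - K, 0):
  V(3,-3) = 0.000000; V(3,-2) = 0.000000; V(3,-1) = 0.000000; V(3,+0) = 0.060000; V(3,+1) = 4.836322; V(3,+2) = 11.991501; V(3,+3) = 22.710335
Backward induction: V(k, j) = exp(-r*dt) * [p_u * V(k+1, j+1) + p_m * V(k+1, j) + p_d * V(k+1, j-1)]
  V(2,-2) = exp(-r*dt) * [p_u*0.000000 + p_m*0.000000 + p_d*0.000000] = 0.000000
  V(2,-1) = exp(-r*dt) * [p_u*0.060000 + p_m*0.000000 + p_d*0.000000] = 0.008861
  V(2,+0) = exp(-r*dt) * [p_u*4.836322 + p_m*0.060000 + p_d*0.000000] = 0.753692
  V(2,+1) = exp(-r*dt) * [p_u*11.991501 + p_m*4.836322 + p_d*0.060000] = 4.962757
  V(2,+2) = exp(-r*dt) * [p_u*22.710335 + p_m*11.991501 + p_d*4.836322] = 12.117261
  V(1,-1) = exp(-r*dt) * [p_u*0.753692 + p_m*0.008861 + p_d*0.000000] = 0.117133
  V(1,+0) = exp(-r*dt) * [p_u*4.962757 + p_m*0.753692 + p_d*0.008861] = 1.230229
  V(1,+1) = exp(-r*dt) * [p_u*12.117261 + p_m*4.962757 + p_d*0.753692] = 5.190174
  V(0,+0) = exp(-r*dt) * [p_u*5.190174 + p_m*1.230229 + p_d*0.117133] = 1.596863

Answer: Price = V(0,0) = 1.5969


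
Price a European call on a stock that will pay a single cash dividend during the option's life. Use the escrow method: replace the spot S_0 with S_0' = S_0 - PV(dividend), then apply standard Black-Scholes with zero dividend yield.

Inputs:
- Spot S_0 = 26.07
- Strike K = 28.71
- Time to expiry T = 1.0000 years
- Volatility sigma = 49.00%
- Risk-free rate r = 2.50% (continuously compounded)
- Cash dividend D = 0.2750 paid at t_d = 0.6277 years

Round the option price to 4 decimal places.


PV(D) = D * exp(-r * t_d) = 0.2750 * 0.98442999 = 0.27071825
S_0' = S_0 - PV(D) = 26.0700 - 0.27071825 = 25.79928175
d1 = (ln(S_0'/K) + (r + sigma^2/2)*T) / (sigma*sqrt(T)) = 0.07785951
d2 = d1 - sigma*sqrt(T) = -0.41214049
exp(-rT) = 0.97530991
N(d1) = 0.53103009; N(d2) = 0.34011823
C = S_0' * N(d1) - K * exp(-rT) * N(d2) = 25.79928175 * 0.53103009 - 28.7100 * 0.97530991 * 0.34011823 = 4.1765

Answer: Price = 4.1765


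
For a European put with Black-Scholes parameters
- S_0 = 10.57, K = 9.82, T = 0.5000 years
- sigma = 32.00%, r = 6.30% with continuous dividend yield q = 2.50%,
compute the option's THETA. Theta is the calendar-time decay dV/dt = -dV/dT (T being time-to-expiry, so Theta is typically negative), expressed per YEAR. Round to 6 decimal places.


d1 = 0.5223692900; d2 = 0.2960951200
phi(d1) = 0.3480624467; exp(-qT) = 0.9875778005; exp(-rT) = 0.9689909565
Theta = -S*exp(-qT)*phi(d1)*sigma/(2*sqrt(T)) + r*K*exp(-rT)*N(-d2) - q*S*exp(-qT)*N(-d1)
N(-d1) = 0.3007066169; N(-d2) = 0.3835787203; sqrt(T) = 0.7071067812
Term 1 = -10.5700 * 0.9875778005 * 0.3480624467 * 0.3200 / (2 * 0.7071067812) = -0.8221261370
Term 2 = 0.0630 * 9.8200 * 0.9689909565 * 0.3835787203 = 0.2299462159
Term 3 = -0.0250 * 10.5700 * 0.9875778005 * 0.3007066169 = -0.0784746341
Theta = -0.8221261370 + (0.2299462159) + (-0.0784746341) = -0.670655

Answer: Theta = -0.670655


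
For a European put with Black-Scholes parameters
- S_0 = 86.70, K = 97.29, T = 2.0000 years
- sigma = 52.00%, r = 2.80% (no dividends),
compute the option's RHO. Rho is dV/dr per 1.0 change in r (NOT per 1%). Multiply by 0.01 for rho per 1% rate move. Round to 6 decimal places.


Answer: Rho = -123.823363

Derivation:
d1 = 0.2871365841; d2 = -0.4482544683
phi(d1) = 0.3828307696; exp(-qT) = 1.0000000000; exp(-rT) = 0.9455391359
N(-d2) = 0.6730152216
Rho = -K*T*exp(-rT)*N(-d2) = -97.2900 * 2.0000 * 0.9455391359 * 0.6730152216 = -123.823363


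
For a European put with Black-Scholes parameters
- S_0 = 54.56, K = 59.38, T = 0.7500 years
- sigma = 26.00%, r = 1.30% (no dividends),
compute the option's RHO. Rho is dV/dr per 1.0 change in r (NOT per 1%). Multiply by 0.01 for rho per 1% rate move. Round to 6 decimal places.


Answer: Rho = -29.634150

Derivation:
d1 = -0.2200879469; d2 = -0.4452545519
phi(d1) = 0.3893962231; exp(-qT) = 1.0000000000; exp(-rT) = 0.9902973771
N(-d2) = 0.6719320961
Rho = -K*T*exp(-rT)*N(-d2) = -59.3800 * 0.7500 * 0.9902973771 * 0.6719320961 = -29.634150


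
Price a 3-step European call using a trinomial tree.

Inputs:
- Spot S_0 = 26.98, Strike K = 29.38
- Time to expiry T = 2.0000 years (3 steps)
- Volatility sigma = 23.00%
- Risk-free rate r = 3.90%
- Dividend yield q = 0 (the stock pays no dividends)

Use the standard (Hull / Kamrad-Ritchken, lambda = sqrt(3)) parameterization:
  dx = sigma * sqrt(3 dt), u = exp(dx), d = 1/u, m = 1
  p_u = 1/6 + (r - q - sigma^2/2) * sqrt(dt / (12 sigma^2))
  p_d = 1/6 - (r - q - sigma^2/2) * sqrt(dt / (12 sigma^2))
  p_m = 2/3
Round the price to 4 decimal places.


Answer: Price = V(0,0) = 3.4318

Derivation:
dt = T/N = 0.666667; dx = sigma*sqrt(3*dt) = 0.325269
u = exp(dx) = 1.384403; d = 1/u = 0.722333
p_u = 0.179528, p_m = 0.666667, p_d = 0.153806
Discount per step: exp(-r*dt) = 0.974335
Stock lattice S(k, j) with j the centered position index:
  k=0: S(0,+0) = 26.9800
  k=1: S(1,-1) = 19.4885; S(1,+0) = 26.9800; S(1,+1) = 37.3512
  k=2: S(2,-2) = 14.0772; S(2,-1) = 19.4885; S(2,+0) = 26.9800; S(2,+1) = 37.3512; S(2,+2) = 51.7091
  k=3: S(3,-3) = 10.1684; S(3,-2) = 14.0772; S(3,-1) = 19.4885; S(3,+0) = 26.9800; S(3,+1) = 37.3512; S(3,+2) = 51.7091; S(3,+3) = 71.5863
Terminal payoffs V(N, j) = max(S_T - K, 0):
  V(3,-3) = 0.000000; V(3,-2) = 0.000000; V(3,-1) = 0.000000; V(3,+0) = 0.000000; V(3,+1) = 7.971197; V(3,+2) = 22.329116; V(3,+3) = 42.206264
Backward induction: V(k, j) = exp(-r*dt) * [p_u * V(k+1, j+1) + p_m * V(k+1, j) + p_d * V(k+1, j-1)]
  V(2,-2) = exp(-r*dt) * [p_u*0.000000 + p_m*0.000000 + p_d*0.000000] = 0.000000
  V(2,-1) = exp(-r*dt) * [p_u*0.000000 + p_m*0.000000 + p_d*0.000000] = 0.000000
  V(2,+0) = exp(-r*dt) * [p_u*7.971197 + p_m*0.000000 + p_d*0.000000] = 1.394324
  V(2,+1) = exp(-r*dt) * [p_u*22.329116 + p_m*7.971197 + p_d*0.000000] = 9.083559
  V(2,+2) = exp(-r*dt) * [p_u*42.206264 + p_m*22.329116 + p_d*7.971197] = 23.081306
  V(1,-1) = exp(-r*dt) * [p_u*1.394324 + p_m*0.000000 + p_d*0.000000] = 0.243895
  V(1,+0) = exp(-r*dt) * [p_u*9.083559 + p_m*1.394324 + p_d*0.000000] = 2.494591
  V(1,+1) = exp(-r*dt) * [p_u*23.081306 + p_m*9.083559 + p_d*1.394324] = 10.146626
  V(0,+0) = exp(-r*dt) * [p_u*10.146626 + p_m*2.494591 + p_d*0.243895] = 3.431778


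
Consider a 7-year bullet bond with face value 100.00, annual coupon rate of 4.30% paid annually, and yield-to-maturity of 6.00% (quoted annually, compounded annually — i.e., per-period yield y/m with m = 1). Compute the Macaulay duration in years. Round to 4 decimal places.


Answer: Macaulay duration = 6.1427 years

Derivation:
Coupon per period c = face * coupon_rate / m = 4.300000
Periods per year m = 1; per-period yield y/m = 0.060000
Number of cashflows N = 7
Cashflows (t years, CF_t, discount factor 1/(1+y/m)^(m*t), PV):
  t = 1.0000: CF_t = 4.300000, DF = 0.943396, PV = 4.056604
  t = 2.0000: CF_t = 4.300000, DF = 0.889996, PV = 3.826985
  t = 3.0000: CF_t = 4.300000, DF = 0.839619, PV = 3.610363
  t = 4.0000: CF_t = 4.300000, DF = 0.792094, PV = 3.406003
  t = 5.0000: CF_t = 4.300000, DF = 0.747258, PV = 3.213210
  t = 6.0000: CF_t = 4.300000, DF = 0.704961, PV = 3.031330
  t = 7.0000: CF_t = 104.300000, DF = 0.665057, PV = 69.365457
Price P = sum_t PV_t = 90.509952
Macaulay numerator sum_t t * PV_t:
  t * PV_t at t = 1.0000: 4.056604
  t * PV_t at t = 2.0000: 7.653969
  t * PV_t at t = 3.0000: 10.831089
  t * PV_t at t = 4.0000: 13.624011
  t * PV_t at t = 5.0000: 16.066051
  t * PV_t at t = 6.0000: 18.187982
  t * PV_t at t = 7.0000: 485.558199
Macaulay duration D = (sum_t t * PV_t) / P = 555.977904 / 90.509952 = 6.142727


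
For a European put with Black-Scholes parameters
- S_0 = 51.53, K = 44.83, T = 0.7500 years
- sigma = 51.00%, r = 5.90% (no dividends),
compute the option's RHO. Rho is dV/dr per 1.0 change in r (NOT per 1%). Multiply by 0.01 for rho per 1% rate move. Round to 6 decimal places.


Answer: Rho = -13.600561

Derivation:
d1 = 0.6363851361; d2 = 0.1947121802
phi(d1) = 0.3258130417; exp(-qT) = 1.0000000000; exp(-rT) = 0.9567147489
N(-d2) = 0.4228091380
Rho = -K*T*exp(-rT)*N(-d2) = -44.8300 * 0.7500 * 0.9567147489 * 0.4228091380 = -13.600561


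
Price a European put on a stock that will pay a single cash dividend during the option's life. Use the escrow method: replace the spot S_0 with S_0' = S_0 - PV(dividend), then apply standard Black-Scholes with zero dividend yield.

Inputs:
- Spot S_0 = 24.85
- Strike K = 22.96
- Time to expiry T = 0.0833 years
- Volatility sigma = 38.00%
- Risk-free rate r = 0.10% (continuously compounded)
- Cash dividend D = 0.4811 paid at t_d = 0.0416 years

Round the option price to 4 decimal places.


Answer: Price = 0.4786

Derivation:
PV(D) = D * exp(-r * t_d) = 0.4811 * 0.99995840 = 0.48107999
S_0' = S_0 - PV(D) = 24.8500 - 0.48107999 = 24.36892001
d1 = (ln(S_0'/K) + (r + sigma^2/2)*T) / (sigma*sqrt(T)) = 0.59861201
d2 = d1 - sigma*sqrt(T) = 0.48893740
exp(-rT) = 0.99991670
N(-d1) = 0.27471582; N(-d2) = 0.31244301
P = K * exp(-rT) * N(-d2) - S_0' * N(-d1) = 22.9600 * 0.99991670 * 0.31244301 - 24.36892001 * 0.27471582 = 0.4786


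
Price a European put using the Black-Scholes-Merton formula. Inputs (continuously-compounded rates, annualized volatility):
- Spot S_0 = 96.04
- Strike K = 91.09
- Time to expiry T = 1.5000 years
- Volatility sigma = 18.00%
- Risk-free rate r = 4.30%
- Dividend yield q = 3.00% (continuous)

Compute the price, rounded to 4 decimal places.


Answer: Price = 4.9841

Derivation:
d1 = (ln(S/K) + (r - q + 0.5*sigma^2) * T) / (sigma * sqrt(T)) = 0.43871605
d2 = d1 - sigma * sqrt(T) = 0.21826198
exp(-rT) = 0.93753611; exp(-qT) = 0.95599748
P = K * exp(-rT) * N(-d2) - S_0 * exp(-qT) * N(-d1)
N(-d1) = 0.33043365; N(-d2) = 0.41361250
P = 91.0900 * 0.93753611 * 0.41361250 - 96.0400 * 0.95599748 * 0.33043365 = 4.9841


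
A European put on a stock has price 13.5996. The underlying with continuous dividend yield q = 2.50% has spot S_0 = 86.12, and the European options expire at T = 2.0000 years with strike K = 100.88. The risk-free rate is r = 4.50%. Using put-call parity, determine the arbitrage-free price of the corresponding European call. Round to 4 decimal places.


Answer: Call price = 3.3221

Derivation:
Put-call parity: C - P = S_0 * exp(-qT) - K * exp(-rT).
S_0 * exp(-qT) = 86.1200 * 0.95122942 = 81.91987804
K * exp(-rT) = 100.8800 * 0.91393119 = 92.19737797
C = P + S*exp(-qT) - K*exp(-rT)
C = 13.5996 + 81.91987804 - 92.19737797 = 3.3221


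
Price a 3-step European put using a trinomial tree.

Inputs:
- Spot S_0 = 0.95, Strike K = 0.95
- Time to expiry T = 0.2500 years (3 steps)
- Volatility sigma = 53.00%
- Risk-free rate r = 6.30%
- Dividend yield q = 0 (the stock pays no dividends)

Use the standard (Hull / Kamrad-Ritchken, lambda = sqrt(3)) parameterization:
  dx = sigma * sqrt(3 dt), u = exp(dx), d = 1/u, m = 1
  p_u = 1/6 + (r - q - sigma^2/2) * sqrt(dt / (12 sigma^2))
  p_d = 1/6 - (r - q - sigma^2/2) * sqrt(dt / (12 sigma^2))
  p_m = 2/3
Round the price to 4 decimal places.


dt = T/N = 0.083333; dx = sigma*sqrt(3*dt) = 0.265000
u = exp(dx) = 1.303431; d = 1/u = 0.767206
p_u = 0.154489, p_m = 0.666667, p_d = 0.178844
Discount per step: exp(-r*dt) = 0.994764
Stock lattice S(k, j) with j the centered position index:
  k=0: S(0,+0) = 0.9500
  k=1: S(1,-1) = 0.7288; S(1,+0) = 0.9500; S(1,+1) = 1.2383
  k=2: S(2,-2) = 0.5592; S(2,-1) = 0.7288; S(2,+0) = 0.9500; S(2,+1) = 1.2383; S(2,+2) = 1.6140
  k=3: S(3,-3) = 0.4290; S(3,-2) = 0.5592; S(3,-1) = 0.7288; S(3,+0) = 0.9500; S(3,+1) = 1.2383; S(3,+2) = 1.6140; S(3,+3) = 2.1037
Terminal payoffs V(N, j) = max(K - S_T, 0):
  V(3,-3) = 0.520998; V(3,-2) = 0.390825; V(3,-1) = 0.221154; V(3,+0) = 0.000000; V(3,+1) = 0.000000; V(3,+2) = 0.000000; V(3,+3) = 0.000000
Backward induction: V(k, j) = exp(-r*dt) * [p_u * V(k+1, j+1) + p_m * V(k+1, j) + p_d * V(k+1, j-1)]
  V(2,-2) = exp(-r*dt) * [p_u*0.221154 + p_m*0.390825 + p_d*0.520998] = 0.385863
  V(2,-1) = exp(-r*dt) * [p_u*0.000000 + p_m*0.221154 + p_d*0.390825] = 0.216195
  V(2,+0) = exp(-r*dt) * [p_u*0.000000 + p_m*0.000000 + p_d*0.221154] = 0.039345
  V(2,+1) = exp(-r*dt) * [p_u*0.000000 + p_m*0.000000 + p_d*0.000000] = 0.000000
  V(2,+2) = exp(-r*dt) * [p_u*0.000000 + p_m*0.000000 + p_d*0.000000] = 0.000000
  V(1,-1) = exp(-r*dt) * [p_u*0.039345 + p_m*0.216195 + p_d*0.385863] = 0.218070
  V(1,+0) = exp(-r*dt) * [p_u*0.000000 + p_m*0.039345 + p_d*0.216195] = 0.064556
  V(1,+1) = exp(-r*dt) * [p_u*0.000000 + p_m*0.000000 + p_d*0.039345] = 0.007000
  V(0,+0) = exp(-r*dt) * [p_u*0.007000 + p_m*0.064556 + p_d*0.218070] = 0.082684

Answer: Price = V(0,0) = 0.0827


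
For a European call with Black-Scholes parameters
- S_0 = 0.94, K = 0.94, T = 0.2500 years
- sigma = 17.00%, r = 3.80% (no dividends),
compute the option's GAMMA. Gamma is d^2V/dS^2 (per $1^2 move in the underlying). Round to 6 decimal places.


d1 = 0.1542647059; d2 = 0.0692647059
phi(d1) = 0.3942234758; exp(-qT) = 1.0000000000; exp(-rT) = 0.9905449824
Gamma = exp(-qT) * phi(d1) / (S * sigma * sqrt(T)) = 1.0000000000 * 0.3942234758 / (0.9400 * 0.1700 * 0.5000000000) = 4.933961

Answer: Gamma = 4.933961


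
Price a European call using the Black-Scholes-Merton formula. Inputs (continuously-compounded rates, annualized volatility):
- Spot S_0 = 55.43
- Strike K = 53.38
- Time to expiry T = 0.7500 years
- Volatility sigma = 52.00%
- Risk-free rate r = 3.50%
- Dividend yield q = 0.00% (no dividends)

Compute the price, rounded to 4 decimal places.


Answer: Price = 11.3802

Derivation:
d1 = (ln(S/K) + (r - q + 0.5*sigma^2) * T) / (sigma * sqrt(T)) = 0.36713886
d2 = d1 - sigma * sqrt(T) = -0.08319435
exp(-rT) = 0.97409154; exp(-qT) = 1.00000000
C = S_0 * exp(-qT) * N(d1) - K * exp(-rT) * N(d2)
N(d1) = 0.64324228; N(d2) = 0.46684850
C = 55.4300 * 1.00000000 * 0.64324228 - 53.3800 * 0.97409154 * 0.46684850 = 11.3802


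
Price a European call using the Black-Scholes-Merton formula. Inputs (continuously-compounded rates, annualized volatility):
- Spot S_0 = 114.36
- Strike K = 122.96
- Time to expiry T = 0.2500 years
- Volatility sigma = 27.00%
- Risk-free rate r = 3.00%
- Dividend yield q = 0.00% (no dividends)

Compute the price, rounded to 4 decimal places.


d1 = (ln(S/K) + (r - q + 0.5*sigma^2) * T) / (sigma * sqrt(T)) = -0.41403875
d2 = d1 - sigma * sqrt(T) = -0.54903875
exp(-rT) = 0.99252805; exp(-qT) = 1.00000000
C = S_0 * exp(-qT) * N(d1) - K * exp(-rT) * N(d2)
N(d1) = 0.33942286; N(d2) = 0.29148943
C = 114.3600 * 1.00000000 * 0.33942286 - 122.9600 * 0.99252805 * 0.29148943 = 3.2427

Answer: Price = 3.2427


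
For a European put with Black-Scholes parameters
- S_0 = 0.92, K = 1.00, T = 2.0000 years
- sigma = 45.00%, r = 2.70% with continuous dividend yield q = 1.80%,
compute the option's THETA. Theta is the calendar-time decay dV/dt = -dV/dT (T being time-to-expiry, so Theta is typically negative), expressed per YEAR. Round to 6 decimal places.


d1 = 0.2154607648; d2 = -0.4209353383
phi(d1) = 0.3897888083; exp(-qT) = 0.9646402935; exp(-rT) = 0.9474321065
Theta = -S*exp(-qT)*phi(d1)*sigma/(2*sqrt(T)) + r*K*exp(-rT)*N(-d2) - q*S*exp(-qT)*N(-d1)
N(-d1) = 0.4147040494; N(-d2) = 0.6630988502; sqrt(T) = 1.4142135624
Term 1 = -0.9200 * 0.9646402935 * 0.3897888083 * 0.4500 / (2 * 1.4142135624) = -0.0550364118
Term 2 = 0.0270 * 1.0000 * 0.9474321065 * 0.6630988502 = 0.0169625108
Term 3 = -0.0180 * 0.9200 * 0.9646402935 * 0.4147040494 = -0.0066246663
Theta = -0.0550364118 + (0.0169625108) + (-0.0066246663) = -0.044699

Answer: Theta = -0.044699


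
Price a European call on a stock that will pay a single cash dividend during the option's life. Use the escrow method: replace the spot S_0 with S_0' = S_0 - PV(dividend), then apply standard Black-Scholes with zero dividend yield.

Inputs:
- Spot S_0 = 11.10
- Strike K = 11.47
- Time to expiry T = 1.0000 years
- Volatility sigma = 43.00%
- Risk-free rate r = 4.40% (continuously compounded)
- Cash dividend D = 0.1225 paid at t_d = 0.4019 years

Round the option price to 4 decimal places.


PV(D) = D * exp(-r * t_d) = 0.1225 * 0.98247184 = 0.12035280
S_0' = S_0 - PV(D) = 11.1000 - 0.12035280 = 10.97964720
d1 = (ln(S_0'/K) + (r + sigma^2/2)*T) / (sigma*sqrt(T)) = 0.21571715
d2 = d1 - sigma*sqrt(T) = -0.21428285
exp(-rT) = 0.95695396
N(d1) = 0.58539588; N(d2) = 0.41516324
C = S_0' * N(d1) - K * exp(-rT) * N(d2) = 10.97964720 * 0.58539588 - 11.4700 * 0.95695396 * 0.41516324 = 1.8705

Answer: Price = 1.8705


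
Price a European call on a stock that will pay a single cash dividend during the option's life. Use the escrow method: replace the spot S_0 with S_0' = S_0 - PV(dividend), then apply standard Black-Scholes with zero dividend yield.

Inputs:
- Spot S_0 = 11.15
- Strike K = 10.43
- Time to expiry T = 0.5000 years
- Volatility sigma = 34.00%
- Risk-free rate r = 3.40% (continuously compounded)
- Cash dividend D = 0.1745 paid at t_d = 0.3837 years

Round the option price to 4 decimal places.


Answer: Price = 1.4179

Derivation:
PV(D) = D * exp(-r * t_d) = 0.1745 * 0.98703893 = 0.17223829
S_0' = S_0 - PV(D) = 11.1500 - 0.17223829 = 10.97776171
d1 = (ln(S_0'/K) + (r + sigma^2/2)*T) / (sigma*sqrt(T)) = 0.40382159
d2 = d1 - sigma*sqrt(T) = 0.16340528
exp(-rT) = 0.98314368
N(d1) = 0.65682804; N(d2) = 0.56490033
C = S_0' * N(d1) - K * exp(-rT) * N(d2) = 10.97776171 * 0.65682804 - 10.4300 * 0.98314368 * 0.56490033 = 1.4179


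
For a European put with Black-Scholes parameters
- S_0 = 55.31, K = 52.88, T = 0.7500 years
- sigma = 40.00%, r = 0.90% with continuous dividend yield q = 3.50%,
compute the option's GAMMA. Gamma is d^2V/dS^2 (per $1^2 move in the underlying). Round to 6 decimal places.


d1 = 0.2466109195; d2 = -0.0997992420
phi(d1) = 0.3869936455; exp(-qT) = 0.9740915363; exp(-rT) = 0.9932727301
Gamma = exp(-qT) * phi(d1) / (S * sigma * sqrt(T)) = 0.9740915363 * 0.3869936455 / (55.3100 * 0.4000 * 0.8660254038) = 0.019675

Answer: Gamma = 0.019675


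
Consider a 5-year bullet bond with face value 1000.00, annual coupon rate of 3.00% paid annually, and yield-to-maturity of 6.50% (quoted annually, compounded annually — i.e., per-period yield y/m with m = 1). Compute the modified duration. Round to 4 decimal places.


Answer: Modified duration = 4.4036

Derivation:
Coupon per period c = face * coupon_rate / m = 30.000000
Periods per year m = 1; per-period yield y/m = 0.065000
Number of cashflows N = 5
Cashflows (t years, CF_t, discount factor 1/(1+y/m)^(m*t), PV):
  t = 1.0000: CF_t = 30.000000, DF = 0.938967, PV = 28.169014
  t = 2.0000: CF_t = 30.000000, DF = 0.881659, PV = 26.449778
  t = 3.0000: CF_t = 30.000000, DF = 0.827849, PV = 24.835473
  t = 4.0000: CF_t = 30.000000, DF = 0.777323, PV = 23.319693
  t = 5.0000: CF_t = 1030.000000, DF = 0.729881, PV = 751.777262
Price P = sum_t PV_t = 854.551220
First compute Macaulay numerator sum_t t * PV_t:
  t * PV_t at t = 1.0000: 28.169014
  t * PV_t at t = 2.0000: 52.899557
  t * PV_t at t = 3.0000: 74.506418
  t * PV_t at t = 4.0000: 93.278771
  t * PV_t at t = 5.0000: 3758.886308
Macaulay duration D = 4007.740068 / 854.551220 = 4.689877
Modified duration = D / (1 + y/m) = 4.689877 / (1 + 0.065000) = 4.403640


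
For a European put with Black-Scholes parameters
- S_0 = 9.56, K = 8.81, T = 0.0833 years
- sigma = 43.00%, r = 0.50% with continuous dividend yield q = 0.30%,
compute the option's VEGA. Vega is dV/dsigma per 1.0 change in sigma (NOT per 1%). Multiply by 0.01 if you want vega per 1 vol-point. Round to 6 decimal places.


d1 = 0.7217084419; d2 = 0.5976029625
phi(d1) = 0.3074723634; exp(-qT) = 0.9997501312; exp(-rT) = 0.9995835867
Vega = S * exp(-qT) * phi(d1) * sqrt(T) = 9.5600 * 0.9997501312 * 0.3074723634 * 0.2886173938 = 0.848160

Answer: Vega = 0.848160


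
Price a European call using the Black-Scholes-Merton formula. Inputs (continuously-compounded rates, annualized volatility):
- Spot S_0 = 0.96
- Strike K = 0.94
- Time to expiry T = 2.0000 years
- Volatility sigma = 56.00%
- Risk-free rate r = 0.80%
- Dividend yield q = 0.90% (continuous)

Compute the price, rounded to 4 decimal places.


Answer: Price = 0.2965

Derivation:
d1 = (ln(S/K) + (r - q + 0.5*sigma^2) * T) / (sigma * sqrt(T)) = 0.42003836
d2 = d1 - sigma * sqrt(T) = -0.37192124
exp(-rT) = 0.98412732; exp(-qT) = 0.98216103
C = S_0 * exp(-qT) * N(d1) - K * exp(-rT) * N(d2)
N(d1) = 0.66277128; N(d2) = 0.35497575
C = 0.9600 * 0.98216103 * 0.66277128 - 0.9400 * 0.98412732 * 0.35497575 = 0.2965


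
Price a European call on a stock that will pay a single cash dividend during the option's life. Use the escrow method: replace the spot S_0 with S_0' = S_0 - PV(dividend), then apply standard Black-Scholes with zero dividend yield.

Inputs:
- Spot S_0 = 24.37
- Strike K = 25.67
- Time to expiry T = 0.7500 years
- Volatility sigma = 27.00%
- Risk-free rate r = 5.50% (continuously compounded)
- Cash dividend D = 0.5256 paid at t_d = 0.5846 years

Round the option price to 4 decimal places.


PV(D) = D * exp(-r * t_d) = 0.5256 * 0.96835841 = 0.50896918
S_0' = S_0 - PV(D) = 24.3700 - 0.50896918 = 23.86103082
d1 = (ln(S_0'/K) + (r + sigma^2/2)*T) / (sigma*sqrt(T)) = -0.01919744
d2 = d1 - sigma*sqrt(T) = -0.25302430
exp(-rT) = 0.95958920
N(d1) = 0.49234180; N(d2) = 0.40012472
C = S_0' * N(d1) - K * exp(-rT) * N(d2) = 23.86103082 * 0.49234180 - 25.6700 * 0.95958920 * 0.40012472 = 1.8916

Answer: Price = 1.8916


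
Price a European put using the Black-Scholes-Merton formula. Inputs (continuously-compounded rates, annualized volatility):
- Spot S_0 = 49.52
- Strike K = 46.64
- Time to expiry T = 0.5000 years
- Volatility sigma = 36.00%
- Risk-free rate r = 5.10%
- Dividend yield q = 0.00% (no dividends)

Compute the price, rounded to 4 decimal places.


d1 = (ln(S/K) + (r - q + 0.5*sigma^2) * T) / (sigma * sqrt(T)) = 0.46283315
d2 = d1 - sigma * sqrt(T) = 0.20827471
exp(-rT) = 0.97482238; exp(-qT) = 1.00000000
P = K * exp(-rT) * N(-d2) - S_0 * exp(-qT) * N(-d1)
N(-d1) = 0.32174198; N(-d2) = 0.41750724
P = 46.6400 * 0.97482238 * 0.41750724 - 49.5200 * 1.00000000 * 0.32174198 = 3.0496

Answer: Price = 3.0496


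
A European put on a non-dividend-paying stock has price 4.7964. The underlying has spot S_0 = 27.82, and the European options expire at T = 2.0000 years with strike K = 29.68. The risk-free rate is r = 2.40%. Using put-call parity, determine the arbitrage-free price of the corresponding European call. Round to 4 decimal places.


Answer: Call price = 4.3274

Derivation:
Put-call parity: C - P = S_0 * exp(-qT) - K * exp(-rT).
S_0 * exp(-qT) = 27.8200 * 1.00000000 = 27.82000000
K * exp(-rT) = 29.6800 * 0.95313379 = 28.28901080
C = P + S*exp(-qT) - K*exp(-rT)
C = 4.7964 + 27.82000000 - 28.28901080 = 4.3274


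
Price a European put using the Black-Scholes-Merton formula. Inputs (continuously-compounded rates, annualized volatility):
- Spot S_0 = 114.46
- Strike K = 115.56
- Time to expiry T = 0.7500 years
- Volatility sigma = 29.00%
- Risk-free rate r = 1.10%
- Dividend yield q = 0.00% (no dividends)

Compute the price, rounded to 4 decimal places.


Answer: Price = 11.5210

Derivation:
d1 = (ln(S/K) + (r - q + 0.5*sigma^2) * T) / (sigma * sqrt(T)) = 0.12033987
d2 = d1 - sigma * sqrt(T) = -0.13080750
exp(-rT) = 0.99178394; exp(-qT) = 1.00000000
P = K * exp(-rT) * N(-d2) - S_0 * exp(-qT) * N(-d1)
N(-d1) = 0.45210696; N(-d2) = 0.55203620
P = 115.5600 * 0.99178394 * 0.55203620 - 114.4600 * 1.00000000 * 0.45210696 = 11.5210


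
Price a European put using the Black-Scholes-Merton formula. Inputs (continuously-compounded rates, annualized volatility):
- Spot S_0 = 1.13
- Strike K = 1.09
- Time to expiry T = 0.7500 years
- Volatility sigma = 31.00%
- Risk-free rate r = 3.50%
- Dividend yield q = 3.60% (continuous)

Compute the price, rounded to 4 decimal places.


d1 = (ln(S/K) + (r - q + 0.5*sigma^2) * T) / (sigma * sqrt(T)) = 0.26568332
d2 = d1 - sigma * sqrt(T) = -0.00278455
exp(-rT) = 0.97409154; exp(-qT) = 0.97336124
P = K * exp(-rT) * N(-d2) - S_0 * exp(-qT) * N(-d1)
N(-d1) = 0.39524156; N(-d2) = 0.50111088
P = 1.0900 * 0.97409154 * 0.50111088 - 1.1300 * 0.97336124 * 0.39524156 = 0.0973

Answer: Price = 0.0973


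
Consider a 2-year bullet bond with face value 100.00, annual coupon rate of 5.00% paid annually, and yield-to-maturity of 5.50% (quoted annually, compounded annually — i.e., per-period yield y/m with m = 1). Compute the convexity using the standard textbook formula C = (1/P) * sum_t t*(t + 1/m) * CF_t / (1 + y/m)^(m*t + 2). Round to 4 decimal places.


Coupon per period c = face * coupon_rate / m = 5.000000
Periods per year m = 1; per-period yield y/m = 0.055000
Number of cashflows N = 2
Cashflows (t years, CF_t, discount factor 1/(1+y/m)^(m*t), PV):
  t = 1.0000: CF_t = 5.000000, DF = 0.947867, PV = 4.739336
  t = 2.0000: CF_t = 105.000000, DF = 0.898452, PV = 94.337504
Price P = sum_t PV_t = 99.076840
Convexity numerator sum_t t*(t + 1/m) * CF_t / (1+y/m)^(m*t + 2):
  t = 1.0000: term = 8.516137
  t = 2.0000: term = 508.546548
Convexity = (1/P) * sum = 517.062685 / 99.076840 = 5.218805

Answer: Convexity = 5.2188


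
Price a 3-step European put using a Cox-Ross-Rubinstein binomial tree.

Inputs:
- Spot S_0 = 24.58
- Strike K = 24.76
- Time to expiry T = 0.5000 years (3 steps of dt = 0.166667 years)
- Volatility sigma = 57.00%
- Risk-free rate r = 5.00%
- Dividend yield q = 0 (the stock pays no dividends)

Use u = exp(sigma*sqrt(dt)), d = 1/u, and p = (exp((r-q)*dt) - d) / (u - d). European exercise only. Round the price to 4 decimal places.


dt = T/N = 0.166667
u = exp(sigma*sqrt(dt)) = 1.262005; d = 1/u = 0.792390
p = (exp((r-q)*dt) - d) / (u - d) = 0.459905
Discount per step: exp(-r*dt) = 0.991701
Stock lattice S(k, i) with i counting down-moves:
  k=0: S(0,0) = 24.5800
  k=1: S(1,0) = 31.0201; S(1,1) = 19.4769
  k=2: S(2,0) = 39.1475; S(2,1) = 24.5800; S(2,2) = 15.4333
  k=3: S(3,0) = 49.4043; S(3,1) = 31.0201; S(3,2) = 19.4769; S(3,3) = 12.2292
Terminal payoffs V(N, i) = max(K - S_T, 0):
  V(3,0) = 0.000000; V(3,1) = 0.000000; V(3,2) = 5.283053; V(3,3) = 12.530776
Backward induction: V(k, i) = exp(-r*dt) * [p * V(k+1, i) + (1-p) * V(k+1, i+1)].
  V(2,0) = exp(-r*dt) * [p*0.000000 + (1-p)*0.000000] = 0.000000
  V(2,1) = exp(-r*dt) * [p*0.000000 + (1-p)*5.283053] = 2.829672
  V(2,2) = exp(-r*dt) * [p*5.283053 + (1-p)*12.530776] = 9.121185
  V(1,0) = exp(-r*dt) * [p*0.000000 + (1-p)*2.829672] = 1.515609
  V(1,1) = exp(-r*dt) * [p*2.829672 + (1-p)*9.121185] = 6.176005
  V(0,0) = exp(-r*dt) * [p*1.515609 + (1-p)*6.176005] = 3.999200

Answer: Price = V(0,0) = 3.9992


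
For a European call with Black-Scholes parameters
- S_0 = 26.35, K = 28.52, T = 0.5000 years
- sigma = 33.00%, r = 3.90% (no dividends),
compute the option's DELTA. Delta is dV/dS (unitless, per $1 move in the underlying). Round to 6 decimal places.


Answer: Delta = 0.444763

Derivation:
d1 = -0.1389028586; d2 = -0.3722480963
phi(d1) = 0.3951121876; exp(-qT) = 1.0000000000; exp(-rT) = 0.9806888952
N(d1) = 0.4447634560
Delta = exp(-qT) * N(d1) = 1.0000000000 * 0.4447634560 = 0.444763


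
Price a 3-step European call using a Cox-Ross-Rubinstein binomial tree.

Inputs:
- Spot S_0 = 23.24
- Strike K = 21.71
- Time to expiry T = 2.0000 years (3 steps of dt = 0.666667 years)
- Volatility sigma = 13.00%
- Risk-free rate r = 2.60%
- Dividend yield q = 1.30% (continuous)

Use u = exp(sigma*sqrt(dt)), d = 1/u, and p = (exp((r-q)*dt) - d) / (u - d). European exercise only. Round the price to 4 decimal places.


Answer: Price = V(0,0) = 2.8362

Derivation:
dt = T/N = 0.666667
u = exp(sigma*sqrt(dt)) = 1.111983; d = 1/u = 0.899295
p = (exp((r-q)*dt) - d) / (u - d) = 0.514414
Discount per step: exp(-r*dt) = 0.982816
Stock lattice S(k, i) with i counting down-moves:
  k=0: S(0,0) = 23.2400
  k=1: S(1,0) = 25.8425; S(1,1) = 20.8996
  k=2: S(2,0) = 28.7364; S(2,1) = 23.2400; S(2,2) = 18.7949
  k=3: S(3,0) = 31.9544; S(3,1) = 25.8425; S(3,2) = 20.8996; S(3,3) = 16.9022
Terminal payoffs V(N, i) = max(S_T - K, 0):
  V(3,0) = 10.244359; V(3,1) = 4.132476; V(3,2) = 0.000000; V(3,3) = 0.000000
Backward induction: V(k, i) = exp(-r*dt) * [p * V(k+1, i) + (1-p) * V(k+1, i+1)].
  V(2,0) = exp(-r*dt) * [p*10.244359 + (1-p)*4.132476] = 7.151475
  V(2,1) = exp(-r*dt) * [p*4.132476 + (1-p)*0.000000] = 2.089274
  V(2,2) = exp(-r*dt) * [p*0.000000 + (1-p)*0.000000] = 0.000000
  V(1,0) = exp(-r*dt) * [p*7.151475 + (1-p)*2.089274] = 4.612691
  V(1,1) = exp(-r*dt) * [p*2.089274 + (1-p)*0.000000] = 1.056284
  V(0,0) = exp(-r*dt) * [p*4.612691 + (1-p)*1.056284] = 2.836161
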